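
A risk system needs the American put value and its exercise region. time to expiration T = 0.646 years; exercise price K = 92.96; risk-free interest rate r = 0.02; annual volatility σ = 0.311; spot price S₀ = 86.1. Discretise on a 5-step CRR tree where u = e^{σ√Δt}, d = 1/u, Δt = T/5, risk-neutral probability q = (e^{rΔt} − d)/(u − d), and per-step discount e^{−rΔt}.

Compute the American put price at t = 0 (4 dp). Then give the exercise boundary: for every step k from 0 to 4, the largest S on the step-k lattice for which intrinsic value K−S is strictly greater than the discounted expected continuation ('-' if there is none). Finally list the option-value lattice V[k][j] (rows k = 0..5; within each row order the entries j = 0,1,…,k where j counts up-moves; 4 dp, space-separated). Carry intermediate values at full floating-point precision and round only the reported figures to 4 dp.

Δt=0.12920, u=1.11827, d=0.89423, q=0.48363, disc=e^(-rΔt)=0.99742
k=5 terminal: V=max(K-S,0) → 43.7265 31.3916 15.9664 0.0000 0.0000 0.0000
k=4: j=0 S=55.0566 intr=37.9034 cont=37.6635 V=37.9034[EX]; j=1 S=68.8503 intr=24.1097 cont=23.8698 V=24.1097[EX]; j=2 S=86.1000 intr=6.8600 cont=8.2233 V=8.2233[hold]; j=3 S=107.6714 intr=0.0000 cont=0.0000 V=0.0000[hold]; j=4 S=134.6472 intr=0.0000 cont=0.0000 V=0.0000[hold]  S*(4)=68.8503
k=3: j=0 S=61.5684 intr=31.3916 cont=31.1517 V=31.3916[EX]; j=1 S=76.9936 intr=15.9664 cont=16.3841 V=16.3841[hold]; j=2 S=96.2835 intr=0.0000 cont=4.2353 V=4.2353[hold]; j=3 S=120.4062 intr=0.0000 cont=0.0000 V=0.0000[hold]  S*(3)=61.5684
k=2: j=0 S=68.8503 intr=24.1097 cont=24.0713 V=24.1097[EX]; j=1 S=86.1000 intr=6.8600 cont=10.4815 V=10.4815[hold]; j=2 S=107.6714 intr=0.0000 cont=2.1813 V=2.1813[hold]  S*(2)=68.8503
k=1: j=0 S=76.9936 intr=15.9664 cont=17.4734 V=17.4734[hold]; j=1 S=96.2835 intr=0.0000 cont=6.4506 V=6.4506[hold]  S*(1)=-
k=0: j=0 S=86.1000 intr=6.8600 cont=12.1111 V=12.1111[hold]  S*(0)=-

price = 12.1111
boundary = - - 68.8503 61.5684 68.8503
tree:
12.1111
17.4734 6.4506
24.1097 10.4815 2.1813
31.3916 16.3841 4.2353 0.0000
37.9034 24.1097 8.2233 0.0000 0.0000
43.7265 31.3916 15.9664 0.0000 0.0000 0.0000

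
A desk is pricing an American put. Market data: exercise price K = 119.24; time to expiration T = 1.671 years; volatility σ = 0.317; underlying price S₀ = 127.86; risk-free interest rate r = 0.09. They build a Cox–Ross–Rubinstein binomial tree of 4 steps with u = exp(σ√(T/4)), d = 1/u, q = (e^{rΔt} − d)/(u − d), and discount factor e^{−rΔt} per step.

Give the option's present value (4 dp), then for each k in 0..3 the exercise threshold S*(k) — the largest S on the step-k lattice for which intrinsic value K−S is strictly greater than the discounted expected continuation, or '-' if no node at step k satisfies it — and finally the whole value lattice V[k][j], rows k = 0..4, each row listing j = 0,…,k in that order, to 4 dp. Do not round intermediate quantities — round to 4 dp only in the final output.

params: Δt=0.41775 u=1.22739 d=0.81474 q=0.54180 e^(-rΔt)=0.96310
t_4 payoffs: 62.9013 34.3667 0.0000 0.0000 0.0000
t_3: node(3,0) S=69.1495 payoff=50.0905 vs cont=45.6906 → 50.0905 [stop]  node(3,1) S=104.1724 payoff=15.0676 vs cont=15.1657 → 15.1657 [wait]  node(3,2) S=156.9338 payoff=0.0000 vs cont=0.0000 → 0.0000 [wait]  node(3,3) S=236.4180 payoff=0.0000 vs cont=0.0000 → 0.0000 [wait]  ⇒ S*(3)=69.1495
t_2: node(2,0) S=84.8733 payoff=34.3667 vs cont=30.0180 → 34.3667 [stop]  node(2,1) S=127.8600 payoff=0.0000 vs cont=6.6925 → 6.6925 [wait]  node(2,2) S=192.6187 payoff=0.0000 vs cont=0.0000 → 0.0000 [wait]  ⇒ S*(2)=84.8733
t_1: node(1,0) S=104.1724 payoff=15.0676 vs cont=18.6579 → 18.6579 [wait]  node(1,1) S=156.9338 payoff=0.0000 vs cont=2.9533 → 2.9533 [wait]  ⇒ S*(1)=-
t_0: node(0,0) S=127.8600 payoff=0.0000 vs cont=9.7746 → 9.7746 [wait]  ⇒ S*(0)=-

price = 9.7746
boundary = - - 84.8733 69.1495
tree:
9.7746
18.6579 2.9533
34.3667 6.6925 0.0000
50.0905 15.1657 0.0000 0.0000
62.9013 34.3667 0.0000 0.0000 0.0000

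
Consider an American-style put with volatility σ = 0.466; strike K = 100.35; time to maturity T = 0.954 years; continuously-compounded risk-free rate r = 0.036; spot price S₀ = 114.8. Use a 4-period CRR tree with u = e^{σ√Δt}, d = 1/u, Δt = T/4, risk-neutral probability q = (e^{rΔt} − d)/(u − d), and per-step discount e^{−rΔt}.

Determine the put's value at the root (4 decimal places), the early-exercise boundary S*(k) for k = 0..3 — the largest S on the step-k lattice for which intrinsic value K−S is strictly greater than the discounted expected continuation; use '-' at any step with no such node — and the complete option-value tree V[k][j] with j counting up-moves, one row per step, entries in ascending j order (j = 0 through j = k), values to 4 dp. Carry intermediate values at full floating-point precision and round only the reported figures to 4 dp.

price = 12.1601
boundary = - - - 58.0009
tree:
12.1601
19.2163 4.1744
29.3092 7.8279 0.0000
42.3491 14.6792 0.0000 0.0000
54.1546 27.5267 0.0000 0.0000 0.0000

params: Δt=0.23850 u=1.25556 d=0.79646 q=0.46213 e^(-rΔt)=0.99145
t_4 payoffs: 54.1546 27.5267 0.0000 0.0000 0.0000
t_3: node(3,0) S=58.0009 payoff=42.3491 vs cont=41.4912 → 42.3491 [stop]  node(3,1) S=91.4336 payoff=8.9164 vs cont=14.6792 → 14.6792 [wait]  node(3,2) S=144.1377 payoff=0.0000 vs cont=0.0000 → 0.0000 [wait]  node(3,3) S=227.2215 payoff=0.0000 vs cont=0.0000 → 0.0000 [wait]  ⇒ S*(3)=58.0009
t_2: node(2,0) S=72.8233 payoff=27.5267 vs cont=29.3092 → 29.3092 [wait]  node(2,1) S=114.8000 payoff=0.0000 vs cont=7.8279 → 7.8279 [wait]  node(2,2) S=180.9729 payoff=0.0000 vs cont=0.0000 → 0.0000 [wait]  ⇒ S*(2)=-
t_1: node(1,0) S=91.4336 payoff=8.9164 vs cont=19.2163 → 19.2163 [wait]  node(1,1) S=144.1377 payoff=0.0000 vs cont=4.1744 → 4.1744 [wait]  ⇒ S*(1)=-
t_0: node(0,0) S=114.8000 payoff=0.0000 vs cont=12.1601 → 12.1601 [wait]  ⇒ S*(0)=-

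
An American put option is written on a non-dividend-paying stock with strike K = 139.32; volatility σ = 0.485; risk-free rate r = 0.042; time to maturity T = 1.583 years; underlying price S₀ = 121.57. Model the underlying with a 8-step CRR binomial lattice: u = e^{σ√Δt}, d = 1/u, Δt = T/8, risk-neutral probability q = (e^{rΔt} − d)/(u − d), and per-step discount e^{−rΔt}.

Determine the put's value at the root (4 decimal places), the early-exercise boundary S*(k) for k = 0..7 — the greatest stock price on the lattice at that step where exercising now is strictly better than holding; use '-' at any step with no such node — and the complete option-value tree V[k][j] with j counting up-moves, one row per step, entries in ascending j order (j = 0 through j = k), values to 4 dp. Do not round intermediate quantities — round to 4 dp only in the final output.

price = 36.9567
boundary = - - - 63.6412 51.2911 63.6412 78.9649 97.9784
tree:
36.9567
48.3880 24.4917
61.4979 34.2002 13.7815
75.6788 46.3152 20.9007 5.8530
88.0289 60.4829 30.8753 9.8205 1.4017
97.9823 75.6788 44.1165 16.2229 2.6442 0.0000
106.0042 88.0289 60.3551 26.2592 4.9881 0.0000 0.0000
112.4694 97.9823 75.6788 41.3416 9.4095 0.0000 0.0000 0.0000
117.6800 106.0042 88.0289 60.3551 17.7500 0.0000 0.0000 0.0000 0.0000

Δt=0.19787, u=1.24078, d=0.80594, q=0.46546, disc=e^(-rΔt)=0.99172
k=8 terminal: V=max(K-S,0) → 117.6800 106.0042 88.0289 60.3551 17.7500 0.0000 0.0000 0.0000 0.0000
k=7: j=0 S=26.8506 intr=112.4694 cont=111.3164 V=112.4694[EX]; j=1 S=41.3377 intr=97.9823 cont=96.8293 V=97.9823[EX]; j=2 S=63.6412 intr=75.6788 cont=74.5258 V=75.6788[EX]; j=3 S=97.9784 intr=41.3416 cont=40.1886 V=41.3416[EX]; j=4 S=150.8421 intr=0.0000 cont=9.4095 V=9.4095[hold]; j=5 S=232.2281 intr=0.0000 cont=0.0000 V=0.0000[hold]; j=6 S=357.5254 intr=0.0000 cont=0.0000 V=0.0000[hold]; j=7 S=550.4262 intr=0.0000 cont=0.0000 V=0.0000[hold]  S*(7)=97.9784
k=6: j=0 S=33.3158 intr=106.0042 cont=104.8512 V=106.0042[EX]; j=1 S=51.2911 intr=88.0289 cont=86.8758 V=88.0289[EX]; j=2 S=78.9649 intr=60.3551 cont=59.2020 V=60.3551[EX]; j=3 S=121.5700 intr=17.7500 cont=26.2592 V=26.2592[hold]; j=4 S=187.1624 intr=0.0000 cont=4.9881 V=4.9881[hold]; j=5 S=288.1448 intr=0.0000 cont=0.0000 V=0.0000[hold]; j=6 S=443.6117 intr=0.0000 cont=0.0000 V=0.0000[hold]  S*(6)=78.9649
k=5: j=0 S=41.3377 intr=97.9823 cont=96.8293 V=97.9823[EX]; j=1 S=63.6412 intr=75.6788 cont=74.5258 V=75.6788[EX]; j=2 S=97.9784 intr=41.3416 cont=44.1165 V=44.1165[hold]; j=3 S=150.8421 intr=0.0000 cont=16.2229 V=16.2229[hold]; j=4 S=232.2281 intr=0.0000 cont=2.6442 V=2.6442[hold]; j=5 S=357.5254 intr=0.0000 cont=0.0000 V=0.0000[hold]  S*(5)=63.6412
k=4: j=0 S=51.2911 intr=88.0289 cont=86.8758 V=88.0289[EX]; j=1 S=78.9649 intr=60.3551 cont=60.4829 V=60.4829[hold]; j=2 S=121.5700 intr=17.7500 cont=30.8753 V=30.8753[hold]; j=3 S=187.1624 intr=0.0000 cont=9.8205 V=9.8205[hold]; j=4 S=288.1448 intr=0.0000 cont=1.4017 V=1.4017[hold]  S*(4)=51.2911
k=3: j=0 S=63.6412 intr=75.6788 cont=74.5848 V=75.6788[EX]; j=1 S=97.9784 intr=41.3416 cont=46.3152 V=46.3152[hold]; j=2 S=150.8421 intr=0.0000 cont=20.9007 V=20.9007[hold]; j=3 S=232.2281 intr=0.0000 cont=5.8530 V=5.8530[hold]  S*(3)=63.6412
k=2: j=0 S=78.9649 intr=60.3551 cont=61.4979 V=61.4979[hold]; j=1 S=121.5700 intr=17.7500 cont=34.2002 V=34.2002[hold]; j=2 S=187.1624 intr=0.0000 cont=13.7815 V=13.7815[hold]  S*(2)=-
k=1: j=0 S=97.9784 intr=41.3416 cont=48.3880 V=48.3880[hold]; j=1 S=150.8421 intr=0.0000 cont=24.4917 V=24.4917[hold]  S*(1)=-
k=0: j=0 S=121.5700 intr=17.7500 cont=36.9567 V=36.9567[hold]  S*(0)=-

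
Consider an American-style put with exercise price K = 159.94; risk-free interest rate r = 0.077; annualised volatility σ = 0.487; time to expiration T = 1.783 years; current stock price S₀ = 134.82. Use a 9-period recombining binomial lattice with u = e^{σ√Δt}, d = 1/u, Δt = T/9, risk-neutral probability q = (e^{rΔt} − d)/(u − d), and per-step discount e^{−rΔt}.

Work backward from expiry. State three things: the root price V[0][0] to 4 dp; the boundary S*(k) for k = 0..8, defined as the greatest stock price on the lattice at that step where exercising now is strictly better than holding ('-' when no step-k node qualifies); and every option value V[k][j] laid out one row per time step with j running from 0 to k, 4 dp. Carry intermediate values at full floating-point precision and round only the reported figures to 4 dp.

Δt=0.19811, u=1.24205, d=0.80512, q=0.48120, disc=e^(-rΔt)=0.98486
k=9 terminal: V=max(K-S,0) → 140.7751 130.3746 114.3299 89.5779 51.3935 0.0000 0.0000 0.0000 0.0000 0.0000
k=8: j=0 S=23.8038 intr=136.1362 cont=133.7149 V=136.1362[EX]; j=1 S=36.7217 intr=123.2183 cont=120.7970 V=123.2183[EX]; j=2 S=56.6500 intr=103.2900 cont=100.8687 V=103.2900[EX]; j=3 S=87.3931 intr=72.5469 cont=70.1256 V=72.5469[EX]; j=4 S=134.8200 intr=25.1200 cont=26.2592 V=26.2592[hold]; j=5 S=207.9848 intr=0.0000 cont=0.0000 V=0.0000[hold]; j=6 S=320.8549 intr=0.0000 cont=0.0000 V=0.0000[hold]; j=7 S=494.9780 intr=0.0000 cont=0.0000 V=0.0000[hold]; j=8 S=763.5949 intr=0.0000 cont=0.0000 V=0.0000[hold]  S*(8)=87.3931
k=7: j=0 S=29.5654 intr=130.3746 cont=127.9533 V=130.3746[EX]; j=1 S=45.6101 intr=114.3299 cont=111.9086 V=114.3299[EX]; j=2 S=70.3621 intr=89.5779 cont=87.1566 V=89.5779[EX]; j=3 S=108.5465 intr=51.3935 cont=49.5121 V=51.3935[EX]; j=4 S=167.4530 intr=0.0000 cont=13.4170 V=13.4170[hold]; j=5 S=258.3272 intr=0.0000 cont=0.0000 V=0.0000[hold]; j=6 S=398.5174 intr=0.0000 cont=0.0000 V=0.0000[hold]; j=7 S=614.7867 intr=0.0000 cont=0.0000 V=0.0000[hold]  S*(7)=108.5465
k=6: j=0 S=36.7217 intr=123.2183 cont=120.7970 V=123.2183[EX]; j=1 S=56.6500 intr=103.2900 cont=100.8687 V=103.2900[EX]; j=2 S=87.3931 intr=72.5469 cont=70.1256 V=72.5469[EX]; j=3 S=134.8200 intr=25.1200 cont=32.6178 V=32.6178[hold]; j=4 S=207.9848 intr=0.0000 cont=6.8553 V=6.8553[hold]; j=5 S=320.8549 intr=0.0000 cont=0.0000 V=0.0000[hold]; j=6 S=494.9780 intr=0.0000 cont=0.0000 V=0.0000[hold]  S*(6)=87.3931
k=5: j=0 S=45.6101 intr=114.3299 cont=111.9086 V=114.3299[EX]; j=1 S=70.3621 intr=89.5779 cont=87.1566 V=89.5779[EX]; j=2 S=108.5465 intr=51.3935 cont=52.5255 V=52.5255[hold]; j=3 S=167.4530 intr=0.0000 cont=19.9147 V=19.9147[hold]; j=4 S=258.3272 intr=0.0000 cont=3.5027 V=3.5027[hold]; j=5 S=398.5174 intr=0.0000 cont=0.0000 V=0.0000[hold]  S*(5)=70.3621
k=4: j=0 S=56.6500 intr=103.2900 cont=100.8687 V=103.2900[EX]; j=1 S=87.3931 intr=72.5469 cont=70.6621 V=72.5469[EX]; j=2 S=134.8200 intr=25.1200 cont=36.2756 V=36.2756[hold]; j=3 S=207.9848 intr=0.0000 cont=11.8353 V=11.8353[hold]; j=4 S=320.8549 intr=0.0000 cont=1.7897 V=1.7897[hold]  S*(4)=87.3931
k=3: j=0 S=70.3621 intr=89.5779 cont=87.1566 V=89.5779[EX]; j=1 S=108.5465 intr=51.3935 cont=54.2590 V=54.2590[hold]; j=2 S=167.4530 intr=0.0000 cont=24.1438 V=24.1438[hold]; j=3 S=258.3272 intr=0.0000 cont=6.8953 V=6.8953[hold]  S*(3)=70.3621
k=2: j=0 S=87.3931 intr=72.5469 cont=71.4836 V=72.5469[EX]; j=1 S=134.8200 intr=25.1200 cont=39.1655 V=39.1655[hold]; j=2 S=207.9848 intr=0.0000 cont=15.6039 V=15.6039[hold]  S*(2)=87.3931
k=1: j=0 S=108.5465 intr=51.3935 cont=55.6286 V=55.6286[hold]; j=1 S=167.4530 intr=0.0000 cont=27.4064 V=27.4064[hold]  S*(1)=-
k=0: j=0 S=134.8200 intr=25.1200 cont=41.4115 V=41.4115[hold]  S*(0)=-

price = 41.4115
boundary = - - 87.3931 70.3621 87.3931 70.3621 87.3931 108.5465 87.3931
tree:
41.4115
55.6286 27.4064
72.5469 39.1655 15.6039
89.5779 54.2590 24.1438 6.8953
103.2900 72.5469 36.2756 11.8353 1.7897
114.3299 89.5779 52.5255 19.9147 3.5027 0.0000
123.2183 103.2900 72.5469 32.6178 6.8553 0.0000 0.0000
130.3746 114.3299 89.5779 51.3935 13.4170 0.0000 0.0000 0.0000
136.1362 123.2183 103.2900 72.5469 26.2592 0.0000 0.0000 0.0000 0.0000
140.7751 130.3746 114.3299 89.5779 51.3935 0.0000 0.0000 0.0000 0.0000 0.0000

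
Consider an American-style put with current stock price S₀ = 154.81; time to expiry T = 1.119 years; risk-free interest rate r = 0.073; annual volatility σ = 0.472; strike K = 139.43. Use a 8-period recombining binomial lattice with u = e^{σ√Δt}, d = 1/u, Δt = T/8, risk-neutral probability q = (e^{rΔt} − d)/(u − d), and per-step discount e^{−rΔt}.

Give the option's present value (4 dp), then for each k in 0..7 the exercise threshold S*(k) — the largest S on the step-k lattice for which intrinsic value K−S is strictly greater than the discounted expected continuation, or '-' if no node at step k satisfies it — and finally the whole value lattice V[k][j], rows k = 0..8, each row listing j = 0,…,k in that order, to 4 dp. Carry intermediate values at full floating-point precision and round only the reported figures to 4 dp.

Δt=0.13987, u=1.19307, d=0.83818, q=0.48490, disc=e^(-rΔt)=0.98984
k=8 terminal: V=max(K-S,0) → 101.7180 85.7503 63.0219 30.6700 0.0000 0.0000 0.0000 0.0000 0.0000
k=7: j=0 S=44.9930 intr=94.4370 cont=93.0205 V=94.4370[EX]; j=1 S=64.0434 intr=75.3866 cont=73.9701 V=75.3866[EX]; j=2 S=91.1600 intr=48.2700 cont=46.8535 V=48.2700[EX]; j=3 S=129.7580 intr=9.6720 cont=15.6376 V=15.6376[hold]; j=4 S=184.6987 intr=0.0000 cont=0.0000 V=0.0000[hold]; j=5 S=262.9018 intr=0.0000 cont=0.0000 V=0.0000[hold]; j=6 S=374.2168 intr=0.0000 cont=0.0000 V=0.0000[hold]; j=7 S=532.6636 intr=0.0000 cont=0.0000 V=0.0000[hold]  S*(7)=91.1600
k=6: j=0 S=53.6797 intr=85.7503 cont=84.3339 V=85.7503[EX]; j=1 S=76.4081 intr=63.0219 cont=61.6054 V=63.0219[EX]; j=2 S=108.7600 intr=30.6700 cont=32.1168 V=32.1168[hold]; j=3 S=154.8100 intr=0.0000 cont=7.9731 V=7.9731[hold]; j=4 S=220.3580 intr=0.0000 cont=0.0000 V=0.0000[hold]; j=5 S=313.6595 intr=0.0000 cont=0.0000 V=0.0000[hold]; j=6 S=446.4658 intr=0.0000 cont=0.0000 V=0.0000[hold]  S*(6)=76.4081
k=5: j=0 S=64.0434 intr=75.3866 cont=73.9701 V=75.3866[EX]; j=1 S=91.1600 intr=48.2700 cont=47.5480 V=48.2700[EX]; j=2 S=129.7580 intr=9.6720 cont=20.2021 V=20.2021[hold]; j=3 S=184.6987 intr=0.0000 cont=4.0652 V=4.0652[hold]; j=4 S=262.9018 intr=0.0000 cont=0.0000 V=0.0000[hold]; j=5 S=374.2168 intr=0.0000 cont=0.0000 V=0.0000[hold]  S*(5)=91.1600
k=4: j=0 S=76.4081 intr=63.0219 cont=61.6054 V=63.0219[EX]; j=1 S=108.7600 intr=30.6700 cont=34.3077 V=34.3077[hold]; j=2 S=154.8100 intr=0.0000 cont=12.2516 V=12.2516[hold]; j=3 S=220.3580 intr=0.0000 cont=2.0727 V=2.0727[hold]; j=4 S=313.6595 intr=0.0000 cont=0.0000 V=0.0000[hold]  S*(4)=76.4081
k=3: j=0 S=91.1600 intr=48.2700 cont=48.5996 V=48.5996[hold]; j=1 S=129.7580 intr=9.6720 cont=23.3728 V=23.3728[hold]; j=2 S=184.6987 intr=0.0000 cont=7.2415 V=7.2415[hold]; j=3 S=262.9018 intr=0.0000 cont=1.0568 V=1.0568[hold]  S*(3)=-
k=2: j=0 S=108.7600 intr=30.6700 cont=35.9976 V=35.9976[hold]; j=1 S=154.8100 intr=0.0000 cont=15.3927 V=15.3927[hold]; j=2 S=220.3580 intr=0.0000 cont=4.1994 V=4.1994[hold]  S*(2)=-
k=1: j=0 S=129.7580 intr=9.6720 cont=25.7421 V=25.7421[hold]; j=1 S=184.6987 intr=0.0000 cont=9.8638 V=9.8638[hold]  S*(1)=-
k=0: j=0 S=154.8100 intr=0.0000 cont=17.8594 V=17.8594[hold]  S*(0)=-

price = 17.8594
boundary = - - - - 76.4081 91.1600 76.4081 91.1600
tree:
17.8594
25.7421 9.8638
35.9976 15.3927 4.1994
48.5996 23.3728 7.2415 1.0568
63.0219 34.3077 12.2516 2.0727 0.0000
75.3866 48.2700 20.2021 4.0652 0.0000 0.0000
85.7503 63.0219 32.1168 7.9731 0.0000 0.0000 0.0000
94.4370 75.3866 48.2700 15.6376 0.0000 0.0000 0.0000 0.0000
101.7180 85.7503 63.0219 30.6700 0.0000 0.0000 0.0000 0.0000 0.0000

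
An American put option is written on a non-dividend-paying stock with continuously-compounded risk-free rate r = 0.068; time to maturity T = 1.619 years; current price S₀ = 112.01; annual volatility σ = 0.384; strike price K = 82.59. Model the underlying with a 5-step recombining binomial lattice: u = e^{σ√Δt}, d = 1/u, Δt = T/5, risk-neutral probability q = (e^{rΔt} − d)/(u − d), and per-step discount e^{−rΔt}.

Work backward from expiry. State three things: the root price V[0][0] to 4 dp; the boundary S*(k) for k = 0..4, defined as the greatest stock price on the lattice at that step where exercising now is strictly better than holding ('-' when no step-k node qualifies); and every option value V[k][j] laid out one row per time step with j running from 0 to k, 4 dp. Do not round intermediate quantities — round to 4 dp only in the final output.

price = 5.0266
boundary = - - - 58.1520 46.7377
tree:
5.0266
8.7777 1.4424
14.9269 2.9264 0.0000
24.4380 5.9372 0.0000 0.0000
35.8523 12.0455 0.0000 0.0000 0.0000
45.0261 24.4380 0.0000 0.0000 0.0000 0.0000

Δt=0.32380, u=1.24422, d=0.80372, q=0.49613, disc=e^(-rΔt)=0.97822
k=5 terminal: V=max(K-S,0) → 45.0261 24.4380 0.0000 0.0000 0.0000 0.0000
k=4: j=0 S=46.7377 intr=35.8523 cont=34.0537 V=35.8523[EX]; j=1 S=72.3539 intr=10.2361 cont=12.0455 V=12.0455[hold]; j=2 S=112.0100 intr=0.0000 cont=0.0000 V=0.0000[hold]; j=3 S=173.4009 intr=0.0000 cont=0.0000 V=0.0000[hold]; j=4 S=268.4393 intr=0.0000 cont=0.0000 V=0.0000[hold]  S*(4)=46.7377
k=3: j=0 S=58.1520 intr=24.4380 cont=23.5175 V=24.4380[EX]; j=1 S=90.0242 intr=0.0000 cont=5.9372 V=5.9372[hold]; j=2 S=139.3651 intr=0.0000 cont=0.0000 V=0.0000[hold]; j=3 S=215.7490 intr=0.0000 cont=0.0000 V=0.0000[hold]  S*(3)=58.1520
k=2: j=0 S=72.3539 intr=10.2361 cont=14.9269 V=14.9269[hold]; j=1 S=112.0100 intr=0.0000 cont=2.9264 V=2.9264[hold]; j=2 S=173.4009 intr=0.0000 cont=0.0000 V=0.0000[hold]  S*(2)=-
k=1: j=0 S=90.0242 intr=0.0000 cont=8.7777 V=8.7777[hold]; j=1 S=139.3651 intr=0.0000 cont=1.4424 V=1.4424[hold]  S*(1)=-
k=0: j=0 S=112.0100 intr=0.0000 cont=5.0266 V=5.0266[hold]  S*(0)=-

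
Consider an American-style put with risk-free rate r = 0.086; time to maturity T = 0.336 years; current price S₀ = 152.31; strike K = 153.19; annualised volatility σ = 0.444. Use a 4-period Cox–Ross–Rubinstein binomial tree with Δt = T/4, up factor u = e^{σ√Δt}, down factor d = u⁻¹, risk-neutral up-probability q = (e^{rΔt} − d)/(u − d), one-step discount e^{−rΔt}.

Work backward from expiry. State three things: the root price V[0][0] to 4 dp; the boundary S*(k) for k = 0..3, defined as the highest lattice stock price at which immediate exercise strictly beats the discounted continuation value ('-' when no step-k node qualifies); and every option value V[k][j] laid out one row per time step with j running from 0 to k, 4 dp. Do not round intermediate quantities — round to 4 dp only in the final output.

Δt=0.08400, u=1.13733, d=0.87925, q=0.49597, disc=e^(-rΔt)=0.99280
k=4 terminal: V=max(K-S,0) → 62.1604 35.4415 0.8800 0.0000 0.0000
k=3: j=0 S=103.5306 intr=49.6594 cont=48.5567 V=49.6594[EX]; j=1 S=133.9189 intr=19.2711 cont=18.1684 V=19.2711[EX]; j=2 S=173.2267 intr=0.0000 cont=0.4404 V=0.4404[hold]; j=3 S=224.0722 intr=0.0000 cont=0.0000 V=0.0000[hold]  S*(3)=133.9189
k=2: j=0 S=117.7485 intr=35.4415 cont=34.3388 V=35.4415[EX]; j=1 S=152.3100 intr=0.8800 cont=9.8602 V=9.8602[hold]; j=2 S=197.0160 intr=0.0000 cont=0.2204 V=0.2204[hold]  S*(2)=117.7485
k=1: j=0 S=133.9189 intr=19.2711 cont=22.5902 V=22.5902[hold]; j=1 S=173.2267 intr=0.0000 cont=5.0426 V=5.0426[hold]  S*(1)=-
k=0: j=0 S=152.3100 intr=0.8800 cont=13.7872 V=13.7872[hold]  S*(0)=-

price = 13.7872
boundary = - - 117.7485 133.9189
tree:
13.7872
22.5902 5.0426
35.4415 9.8602 0.2204
49.6594 19.2711 0.4404 0.0000
62.1604 35.4415 0.8800 0.0000 0.0000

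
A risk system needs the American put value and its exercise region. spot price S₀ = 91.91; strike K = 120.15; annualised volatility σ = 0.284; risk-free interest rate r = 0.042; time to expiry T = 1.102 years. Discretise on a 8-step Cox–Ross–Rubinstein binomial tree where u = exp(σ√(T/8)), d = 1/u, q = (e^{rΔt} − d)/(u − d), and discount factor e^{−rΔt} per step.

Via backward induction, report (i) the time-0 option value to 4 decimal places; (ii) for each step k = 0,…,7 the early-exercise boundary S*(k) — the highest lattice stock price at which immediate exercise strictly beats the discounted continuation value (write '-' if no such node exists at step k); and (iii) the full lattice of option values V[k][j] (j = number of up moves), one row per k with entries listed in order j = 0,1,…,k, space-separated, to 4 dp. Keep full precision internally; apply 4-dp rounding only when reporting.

Δt=0.13775, u=1.11116, d=0.89996, q=0.50115, disc=e^(-rΔt)=0.99423
k=8 terminal: V=max(K-S,0) → 80.6001 71.3185 59.8587 45.7096 28.2400 6.6706 0.0000 0.0000 0.0000
k=7: j=0 S=43.9464 intr=76.2036 cont=75.5105 V=76.2036[EX]; j=1 S=54.2597 intr=65.8903 cont=65.1972 V=65.8903[EX]; j=2 S=66.9933 intr=53.1567 cont=52.4636 V=53.1567[EX]; j=3 S=82.7153 intr=37.4347 cont=36.7416 V=37.4347[EX]; j=4 S=102.1268 intr=18.0232 cont=17.3300 V=18.0232[EX]; j=5 S=126.0939 intr=0.0000 cont=3.3085 V=3.3085[hold]; j=6 S=155.6856 intr=0.0000 cont=0.0000 V=0.0000[hold]; j=7 S=192.2218 intr=0.0000 cont=0.0000 V=0.0000[hold]  S*(7)=102.1268
k=6: j=0 S=48.8315 intr=71.3185 cont=70.6254 V=71.3185[EX]; j=1 S=60.2913 intr=59.8587 cont=59.1656 V=59.8587[EX]; j=2 S=74.4404 intr=45.7096 cont=45.0165 V=45.7096[EX]; j=3 S=91.9100 intr=28.2400 cont=27.5469 V=28.2400[EX]; j=4 S=113.4794 intr=6.6706 cont=10.5875 V=10.5875[hold]; j=5 S=140.1107 intr=0.0000 cont=1.6409 V=1.6409[hold]; j=6 S=172.9918 intr=0.0000 cont=0.0000 V=0.0000[hold]  S*(6)=91.9100
k=5: j=0 S=54.2597 intr=65.8903 cont=65.1972 V=65.8903[EX]; j=1 S=66.9933 intr=53.1567 cont=52.4636 V=53.1567[EX]; j=2 S=82.7153 intr=37.4347 cont=36.7416 V=37.4347[EX]; j=3 S=102.1268 intr=18.0232 cont=19.2817 V=19.2817[hold]; j=4 S=126.0939 intr=0.0000 cont=6.0688 V=6.0688[hold]; j=5 S=155.6856 intr=0.0000 cont=0.8139 V=0.8139[hold]  S*(5)=82.7153
k=4: j=0 S=60.2913 intr=59.8587 cont=59.1656 V=59.8587[EX]; j=1 S=74.4404 intr=45.7096 cont=45.0165 V=45.7096[EX]; j=2 S=91.9100 intr=28.2400 cont=28.1739 V=28.2400[EX]; j=3 S=113.4794 intr=6.6706 cont=12.5870 V=12.5870[hold]; j=4 S=140.1107 intr=0.0000 cont=3.4155 V=3.4155[hold]  S*(4)=91.9100
k=3: j=0 S=66.9933 intr=53.1567 cont=52.4636 V=53.1567[EX]; j=1 S=82.7153 intr=37.4347 cont=36.7416 V=37.4347[EX]; j=2 S=102.1268 intr=18.0232 cont=20.2779 V=20.2779[hold]; j=3 S=126.0939 intr=0.0000 cont=7.9447 V=7.9447[hold]  S*(3)=82.7153
k=2: j=0 S=74.4404 intr=45.7096 cont=45.0165 V=45.7096[EX]; j=1 S=91.9100 intr=28.2400 cont=28.6703 V=28.6703[hold]; j=2 S=113.4794 intr=6.6706 cont=14.0158 V=14.0158[hold]  S*(2)=74.4404
k=1: j=0 S=82.7153 intr=37.4347 cont=36.9560 V=37.4347[EX]; j=1 S=102.1268 intr=18.0232 cont=21.2033 V=21.2033[hold]  S*(1)=82.7153
k=0: j=0 S=91.9100 intr=28.2400 cont=29.1314 V=29.1314[hold]  S*(0)=-

price = 29.1314
boundary = - 82.7153 74.4404 82.7153 91.9100 82.7153 91.9100 102.1268
tree:
29.1314
37.4347 21.2033
45.7096 28.6703 14.0158
53.1567 37.4347 20.2779 7.9447
59.8587 45.7096 28.2400 12.5870 3.4155
65.8903 53.1567 37.4347 19.2817 6.0688 0.8139
71.3185 59.8587 45.7096 28.2400 10.5875 1.6409 0.0000
76.2036 65.8903 53.1567 37.4347 18.0232 3.3085 0.0000 0.0000
80.6001 71.3185 59.8587 45.7096 28.2400 6.6706 0.0000 0.0000 0.0000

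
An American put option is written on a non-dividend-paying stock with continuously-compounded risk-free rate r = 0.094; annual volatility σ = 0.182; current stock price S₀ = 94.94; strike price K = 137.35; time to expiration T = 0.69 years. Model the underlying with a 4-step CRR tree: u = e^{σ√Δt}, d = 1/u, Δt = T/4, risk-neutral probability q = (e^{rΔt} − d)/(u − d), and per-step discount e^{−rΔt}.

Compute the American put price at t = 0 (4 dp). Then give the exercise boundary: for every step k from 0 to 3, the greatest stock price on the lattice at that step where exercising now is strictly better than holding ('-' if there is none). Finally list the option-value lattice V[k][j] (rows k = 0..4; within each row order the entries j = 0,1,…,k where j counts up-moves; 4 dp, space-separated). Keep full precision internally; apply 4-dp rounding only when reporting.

price = 42.4100
boundary = 94.9400 102.3947 110.4348 119.1062
tree:
42.4100
49.3220 34.9553
55.7308 42.4100 26.9152
61.6730 49.3220 34.9553 18.2438
67.1826 55.7308 42.4100 26.9152 8.8915

params: Δt=0.17250 u=1.07852 d=0.92720 q=0.58914 e^(-rΔt)=0.98392
t_4 payoffs: 67.1826 55.7308 42.4100 26.9152 8.8915
t_3: node(3,0) S=75.6770 payoff=61.6730 vs cont=59.4638 → 61.6730 [stop]  node(3,1) S=88.0280 payoff=49.3220 vs cont=47.1128 → 49.3220 [stop]  node(3,2) S=102.3947 payoff=34.9553 vs cont=32.7461 → 34.9553 [stop]  node(3,3) S=119.1062 payoff=18.2438 vs cont=16.0346 → 18.2438 [stop]  ⇒ S*(3)=119.1062
t_2: node(2,0) S=81.6192 payoff=55.7308 vs cont=53.5216 → 55.7308 [stop]  node(2,1) S=94.9400 payoff=42.4100 vs cont=40.2008 → 42.4100 [stop]  node(2,2) S=110.4348 payoff=26.9152 vs cont=24.7060 → 26.9152 [stop]  ⇒ S*(2)=110.4348
t_1: node(1,0) S=88.0280 payoff=49.3220 vs cont=47.1128 → 49.3220 [stop]  node(1,1) S=102.3947 payoff=34.9553 vs cont=32.7461 → 34.9553 [stop]  ⇒ S*(1)=102.3947
t_0: node(0,0) S=94.9400 payoff=42.4100 vs cont=40.2008 → 42.4100 [stop]  ⇒ S*(0)=94.9400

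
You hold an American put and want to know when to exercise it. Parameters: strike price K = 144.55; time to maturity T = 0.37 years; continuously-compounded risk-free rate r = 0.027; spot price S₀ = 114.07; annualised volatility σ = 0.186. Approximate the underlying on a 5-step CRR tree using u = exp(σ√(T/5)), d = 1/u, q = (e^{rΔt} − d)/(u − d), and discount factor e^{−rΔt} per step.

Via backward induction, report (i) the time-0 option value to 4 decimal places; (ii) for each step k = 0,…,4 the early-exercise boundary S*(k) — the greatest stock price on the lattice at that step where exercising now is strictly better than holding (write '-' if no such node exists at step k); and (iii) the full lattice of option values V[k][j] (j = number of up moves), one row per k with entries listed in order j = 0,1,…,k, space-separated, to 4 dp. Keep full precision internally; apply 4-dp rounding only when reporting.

Δt=0.07400, u=1.05190, d=0.95066, q=0.50711, disc=e^(-rΔt)=0.99800
k=5 terminal: V=max(K-S,0) → 55.9772 46.5449 36.1081 24.5598 11.7818 0.0000
k=4: j=0 S=93.1697 intr=51.3803 cont=51.0918 V=51.3803[EX]; j=1 S=103.0915 intr=41.4585 cont=41.1699 V=41.4585[EX]; j=2 S=114.0700 intr=30.4800 cont=30.1915 V=30.4800[EX]; j=3 S=126.2176 intr=18.3324 cont=18.0439 V=18.3324[EX]; j=4 S=139.6588 intr=4.8912 cont=5.7956 V=5.7956[hold]  S*(4)=126.2176
k=3: j=0 S=98.0051 intr=46.5449 cont=46.2563 V=46.5449[EX]; j=1 S=108.4419 intr=36.1081 cont=35.8195 V=36.1081[EX]; j=2 S=119.9902 intr=24.5598 cont=24.2713 V=24.5598[EX]; j=3 S=132.7682 intr=11.7818 cont=11.9510 V=11.9510[hold]  S*(3)=119.9902
k=2: j=0 S=103.0915 intr=41.4585 cont=41.1699 V=41.4585[EX]; j=1 S=114.0700 intr=30.4800 cont=30.1915 V=30.4800[EX]; j=2 S=126.2176 intr=18.3324 cont=18.1295 V=18.3324[EX]  S*(2)=126.2176
k=1: j=0 S=108.4419 intr=36.1081 cont=35.8195 V=36.1081[EX]; j=1 S=119.9902 intr=24.5598 cont=24.2713 V=24.5598[EX]  S*(1)=119.9902
k=0: j=0 S=114.0700 intr=30.4800 cont=30.1915 V=30.4800[EX]  S*(0)=114.0700

price = 30.4800
boundary = 114.0700 119.9902 126.2176 119.9902 126.2176
tree:
30.4800
36.1081 24.5598
41.4585 30.4800 18.3324
46.5449 36.1081 24.5598 11.9510
51.3803 41.4585 30.4800 18.3324 5.7956
55.9772 46.5449 36.1081 24.5598 11.7818 0.0000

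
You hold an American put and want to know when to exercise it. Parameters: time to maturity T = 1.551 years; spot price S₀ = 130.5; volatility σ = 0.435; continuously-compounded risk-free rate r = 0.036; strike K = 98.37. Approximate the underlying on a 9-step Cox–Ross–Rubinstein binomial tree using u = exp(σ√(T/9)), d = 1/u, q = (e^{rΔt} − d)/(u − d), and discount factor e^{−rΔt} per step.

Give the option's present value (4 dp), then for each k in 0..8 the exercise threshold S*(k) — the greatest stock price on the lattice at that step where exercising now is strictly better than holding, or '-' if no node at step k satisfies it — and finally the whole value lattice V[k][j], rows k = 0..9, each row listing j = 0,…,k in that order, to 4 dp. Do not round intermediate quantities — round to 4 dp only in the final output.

price = 9.9024
boundary = - - - - - 52.9032 44.1628 52.9032 63.3735
tree:
9.9024
14.2552 5.1661
20.0031 8.0161 2.0475
27.2501 12.1638 3.4841 0.4681
35.8800 17.9600 5.8431 0.8923 0.0000
45.4668 25.6336 9.6167 1.7009 0.0000 0.0000
54.2072 35.0604 15.4311 3.2421 0.0000 0.0000 0.0000
61.5036 45.4668 23.8869 6.1799 0.0000 0.0000 0.0000 0.0000
67.5945 54.2072 34.9965 11.7798 0.0000 0.0000 0.0000 0.0000 0.0000
72.6791 61.5036 45.4668 22.4540 0.0000 0.0000 0.0000 0.0000 0.0000 0.0000

Δt=0.17233, u=1.19791, d=0.83478, q=0.47211, disc=e^(-rΔt)=0.99382
k=9 terminal: V=max(K-S,0) → 72.6791 61.5036 45.4668 22.4540 0.0000 0.0000 0.0000 0.0000 0.0000 0.0000
k=8: j=0 S=30.7755 intr=67.5945 cont=66.9861 V=67.5945[EX]; j=1 S=44.1628 intr=54.2072 cont=53.5988 V=54.2072[EX]; j=2 S=63.3735 intr=34.9965 cont=34.3881 V=34.9965[EX]; j=3 S=90.9409 intr=7.4291 cont=11.7798 V=11.7798[hold]; j=4 S=130.5000 intr=0.0000 cont=0.0000 V=0.0000[hold]; j=5 S=187.2673 intr=0.0000 cont=0.0000 V=0.0000[hold]; j=6 S=268.7282 intr=0.0000 cont=0.0000 V=0.0000[hold]; j=7 S=385.6244 intr=0.0000 cont=0.0000 V=0.0000[hold]; j=8 S=553.3703 intr=0.0000 cont=0.0000 V=0.0000[hold]  S*(8)=63.3735
k=7: j=0 S=36.8664 intr=61.5036 cont=60.8952 V=61.5036[EX]; j=1 S=52.9032 intr=45.4668 cont=44.8584 V=45.4668[EX]; j=2 S=75.9160 intr=22.4540 cont=23.8869 V=23.8869[hold]; j=3 S=108.9394 intr=0.0000 cont=6.1799 V=6.1799[hold]; j=4 S=156.3278 intr=0.0000 cont=0.0000 V=0.0000[hold]; j=5 S=224.3301 intr=0.0000 cont=0.0000 V=0.0000[hold]; j=6 S=321.9132 intr=0.0000 cont=0.0000 V=0.0000[hold]; j=7 S=461.9449 intr=0.0000 cont=0.0000 V=0.0000[hold]  S*(7)=52.9032
k=6: j=0 S=44.1628 intr=54.2072 cont=53.5988 V=54.2072[EX]; j=1 S=63.3735 intr=34.9965 cont=35.0604 V=35.0604[hold]; j=2 S=90.9409 intr=7.4291 cont=15.4311 V=15.4311[hold]; j=3 S=130.5000 intr=0.0000 cont=3.2421 V=3.2421[hold]; j=4 S=187.2673 intr=0.0000 cont=0.0000 V=0.0000[hold]; j=5 S=268.7282 intr=0.0000 cont=0.0000 V=0.0000[hold]; j=6 S=385.6244 intr=0.0000 cont=0.0000 V=0.0000[hold]  S*(6)=44.1628
k=5: j=0 S=52.9032 intr=45.4668 cont=44.8884 V=45.4668[EX]; j=1 S=75.9160 intr=22.4540 cont=25.6336 V=25.6336[hold]; j=2 S=108.9394 intr=0.0000 cont=9.6167 V=9.6167[hold]; j=3 S=156.3278 intr=0.0000 cont=1.7009 V=1.7009[hold]; j=4 S=224.3301 intr=0.0000 cont=0.0000 V=0.0000[hold]; j=5 S=321.9132 intr=0.0000 cont=0.0000 V=0.0000[hold]  S*(5)=52.9032
k=4: j=0 S=63.3735 intr=34.9965 cont=35.8800 V=35.8800[hold]; j=1 S=90.9409 intr=7.4291 cont=17.9600 V=17.9600[hold]; j=2 S=130.5000 intr=0.0000 cont=5.8431 V=5.8431[hold]; j=3 S=187.2673 intr=0.0000 cont=0.8923 V=0.8923[hold]; j=4 S=268.7282 intr=0.0000 cont=0.0000 V=0.0000[hold]  S*(4)=-
k=3: j=0 S=75.9160 intr=22.4540 cont=27.2501 V=27.2501[hold]; j=1 S=108.9394 intr=0.0000 cont=12.1638 V=12.1638[hold]; j=2 S=156.3278 intr=0.0000 cont=3.4841 V=3.4841[hold]; j=3 S=224.3301 intr=0.0000 cont=0.4681 V=0.4681[hold]  S*(3)=-
k=2: j=0 S=90.9409 intr=7.4291 cont=20.0031 V=20.0031[hold]; j=1 S=130.5000 intr=0.0000 cont=8.0161 V=8.0161[hold]; j=2 S=187.2673 intr=0.0000 cont=2.0475 V=2.0475[hold]  S*(2)=-
k=1: j=0 S=108.9394 intr=0.0000 cont=14.2552 V=14.2552[hold]; j=1 S=156.3278 intr=0.0000 cont=5.1661 V=5.1661[hold]  S*(1)=-
k=0: j=0 S=130.5000 intr=0.0000 cont=9.9024 V=9.9024[hold]  S*(0)=-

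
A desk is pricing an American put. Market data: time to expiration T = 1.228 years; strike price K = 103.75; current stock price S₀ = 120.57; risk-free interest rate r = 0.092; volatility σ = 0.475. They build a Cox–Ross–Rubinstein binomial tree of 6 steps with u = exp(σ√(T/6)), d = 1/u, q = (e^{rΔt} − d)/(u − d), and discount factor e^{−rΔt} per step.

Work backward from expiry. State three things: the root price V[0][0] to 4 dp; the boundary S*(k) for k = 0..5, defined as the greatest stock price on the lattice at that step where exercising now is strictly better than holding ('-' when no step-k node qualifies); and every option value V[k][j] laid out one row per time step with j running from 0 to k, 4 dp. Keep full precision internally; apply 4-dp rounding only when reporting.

price = 12.0168
boundary = - - - 63.2794 51.0430 63.2794
tree:
12.0168
18.6597 5.5787
28.0425 9.6317 1.5829
40.4706 16.2133 3.1649 0.0000
52.7070 26.3295 6.3283 0.0000 0.0000
62.5772 40.4706 12.6536 0.0000 0.0000 0.0000
70.5388 52.7070 25.3009 0.0000 0.0000 0.0000 0.0000

Δt=0.20467  u=1.23973  d=0.80663  q=0.49037  discount=0.98135
step 6 (expiry): payoffs max(K−S,0) = 70.5388 52.7070 25.3009 0.0000 0.0000 0.0000 0.0000
step 5: (k=5,j=0): S=41.1728, (K−S)⁺=62.5772, hold=60.6419 ⇒ V=62.5772 exercise | (k=5,j=1): S=63.2794, (K−S)⁺=40.4706, hold=38.5354 ⇒ V=40.4706 exercise | (k=5,j=2): S=97.2554, (K−S)⁺=6.4946, hold=12.6536 ⇒ V=12.6536 continue | (k=5,j=3): S=149.4738, (K−S)⁺=0.0000, hold=0.0000 ⇒ V=0.0000 continue | (k=5,j=4): S=229.7294, (K−S)⁺=0.0000, hold=0.0000 ⇒ V=0.0000 continue | (k=5,j=5): S=353.0758, (K−S)⁺=0.0000, hold=0.0000 ⇒ V=0.0000 continue  boundary S*=63.2794
step 4: (k=4,j=0): S=51.0430, (K−S)⁺=52.7070, hold=50.7717 ⇒ V=52.7070 exercise | (k=4,j=1): S=78.4491, (K−S)⁺=25.3009, hold=26.3295 ⇒ V=26.3295 continue | (k=4,j=2): S=120.5700, (K−S)⁺=0.0000, hold=6.3283 ⇒ V=6.3283 continue | (k=4,j=3): S=185.3065, (K−S)⁺=0.0000, hold=0.0000 ⇒ V=0.0000 continue | (k=4,j=4): S=284.8015, (K−S)⁺=0.0000, hold=0.0000 ⇒ V=0.0000 continue  boundary S*=51.0430
step 3: (k=3,j=0): S=63.2794, (K−S)⁺=40.4706, hold=39.0303 ⇒ V=40.4706 exercise | (k=3,j=1): S=97.2554, (K−S)⁺=6.4946, hold=16.2133 ⇒ V=16.2133 continue | (k=3,j=2): S=149.4738, (K−S)⁺=0.0000, hold=3.1649 ⇒ V=3.1649 continue | (k=3,j=3): S=229.7294, (K−S)⁺=0.0000, hold=0.0000 ⇒ V=0.0000 continue  boundary S*=63.2794
step 2: (k=2,j=0): S=78.4491, (K−S)⁺=25.3009, hold=28.0425 ⇒ V=28.0425 continue | (k=2,j=1): S=120.5700, (K−S)⁺=0.0000, hold=9.6317 ⇒ V=9.6317 continue | (k=2,j=2): S=185.3065, (K−S)⁺=0.0000, hold=1.5829 ⇒ V=1.5829 continue  boundary S*=-
step 1: (k=1,j=0): S=97.2554, (K−S)⁺=6.4946, hold=18.6597 ⇒ V=18.6597 continue | (k=1,j=1): S=149.4738, (K−S)⁺=0.0000, hold=5.5787 ⇒ V=5.5787 continue  boundary S*=-
step 0: (k=0,j=0): S=120.5700, (K−S)⁺=0.0000, hold=12.0168 ⇒ V=12.0168 continue  boundary S*=-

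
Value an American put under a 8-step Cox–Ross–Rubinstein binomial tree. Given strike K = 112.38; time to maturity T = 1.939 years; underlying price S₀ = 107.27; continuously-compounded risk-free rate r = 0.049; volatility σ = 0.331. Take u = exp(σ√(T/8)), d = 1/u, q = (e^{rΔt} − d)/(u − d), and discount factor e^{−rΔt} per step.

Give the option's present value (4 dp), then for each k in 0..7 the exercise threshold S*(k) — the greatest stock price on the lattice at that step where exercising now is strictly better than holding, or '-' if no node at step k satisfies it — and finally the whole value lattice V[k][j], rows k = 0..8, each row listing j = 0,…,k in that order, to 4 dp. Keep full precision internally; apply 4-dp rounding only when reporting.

Δt=0.24238  u=1.17699  d=0.84963  q=0.49585  discount=0.98819
step 8 (expiry): payoffs max(K−S,0) = 83.2521 72.0293 56.4823 34.9452 5.1100 0.0000 0.0000 0.0000 0.0000
step 7: (k=7,j=0): S=34.2831, (K−S)⁺=78.0969, hold=76.7701 ⇒ V=78.0969 exercise | (k=7,j=1): S=47.4922, (K−S)⁺=64.8878, hold=63.5610 ⇒ V=64.8878 exercise | (k=7,j=2): S=65.7908, (K−S)⁺=46.5892, hold=45.2625 ⇒ V=46.5892 exercise | (k=7,j=3): S=91.1396, (K−S)⁺=21.2404, hold=19.9136 ⇒ V=21.2404 exercise | (k=7,j=4): S=126.2552, (K−S)⁺=0.0000, hold=2.5458 ⇒ V=2.5458 continue | (k=7,j=5): S=174.9008, (K−S)⁺=0.0000, hold=0.0000 ⇒ V=0.0000 continue | (k=7,j=6): S=242.2892, (K−S)⁺=0.0000, hold=0.0000 ⇒ V=0.0000 continue | (k=7,j=7): S=335.6420, (K−S)⁺=0.0000, hold=0.0000 ⇒ V=0.0000 continue  boundary S*=91.1396
step 6: (k=6,j=0): S=40.3507, (K−S)⁺=72.0293, hold=70.7025 ⇒ V=72.0293 exercise | (k=6,j=1): S=55.8977, (K−S)⁺=56.4823, hold=55.1556 ⇒ V=56.4823 exercise | (k=6,j=2): S=77.4348, (K−S)⁺=34.9452, hold=33.6185 ⇒ V=34.9452 exercise | (k=6,j=3): S=107.2700, (K−S)⁺=5.1100, hold=11.8294 ⇒ V=11.8294 continue | (k=6,j=4): S=148.6006, (K−S)⁺=0.0000, hold=1.2683 ⇒ V=1.2683 continue | (k=6,j=5): S=205.8557, (K−S)⁺=0.0000, hold=0.0000 ⇒ V=0.0000 continue | (k=6,j=6): S=285.1709, (K−S)⁺=0.0000, hold=0.0000 ⇒ V=0.0000 continue  boundary S*=77.4348
step 5: (k=5,j=0): S=47.4922, (K−S)⁺=64.8878, hold=63.5610 ⇒ V=64.8878 exercise | (k=5,j=1): S=65.7908, (K−S)⁺=46.5892, hold=45.2625 ⇒ V=46.5892 exercise | (k=5,j=2): S=91.1396, (K−S)⁺=21.2404, hold=23.2061 ⇒ V=23.2061 continue | (k=5,j=3): S=126.2552, (K−S)⁺=0.0000, hold=6.5149 ⇒ V=6.5149 continue | (k=5,j=4): S=174.9008, (K−S)⁺=0.0000, hold=0.6319 ⇒ V=0.6319 continue | (k=5,j=5): S=242.2892, (K−S)⁺=0.0000, hold=0.0000 ⇒ V=0.0000 continue  boundary S*=65.7908
step 4: (k=4,j=0): S=55.8977, (K−S)⁺=56.4823, hold=55.1556 ⇒ V=56.4823 exercise | (k=4,j=1): S=77.4348, (K−S)⁺=34.9452, hold=34.5816 ⇒ V=34.9452 exercise | (k=4,j=2): S=107.2700, (K−S)⁺=5.1100, hold=14.7536 ⇒ V=14.7536 continue | (k=4,j=3): S=148.6006, (K−S)⁺=0.0000, hold=3.5554 ⇒ V=3.5554 continue | (k=4,j=4): S=205.8557, (K−S)⁺=0.0000, hold=0.3148 ⇒ V=0.3148 continue  boundary S*=77.4348
step 3: (k=3,j=0): S=65.7908, (K−S)⁺=46.5892, hold=45.2625 ⇒ V=46.5892 exercise | (k=3,j=1): S=91.1396, (K−S)⁺=21.2404, hold=24.6389 ⇒ V=24.6389 continue | (k=3,j=2): S=126.2552, (K−S)⁺=0.0000, hold=9.0923 ⇒ V=9.0923 continue | (k=3,j=3): S=174.9008, (K−S)⁺=0.0000, hold=1.9255 ⇒ V=1.9255 continue  boundary S*=65.7908
step 2: (k=2,j=0): S=77.4348, (K−S)⁺=34.9452, hold=35.2837 ⇒ V=35.2837 continue | (k=2,j=1): S=107.2700, (K−S)⁺=5.1100, hold=16.7303 ⇒ V=16.7303 continue | (k=2,j=2): S=148.6006, (K−S)⁺=0.0000, hold=5.4733 ⇒ V=5.4733 continue  boundary S*=-
step 1: (k=1,j=0): S=91.1396, (K−S)⁺=21.2404, hold=25.7761 ⇒ V=25.7761 continue | (k=1,j=1): S=126.2552, (K−S)⁺=0.0000, hold=11.0169 ⇒ V=11.0169 continue  boundary S*=-
step 0: (k=0,j=0): S=107.2700, (K−S)⁺=5.1100, hold=18.2399 ⇒ V=18.2399 continue  boundary S*=-

price = 18.2399
boundary = - - - 65.7908 77.4348 65.7908 77.4348 91.1396
tree:
18.2399
25.7761 11.0169
35.2837 16.7303 5.4733
46.5892 24.6389 9.0923 1.9255
56.4823 34.9452 14.7536 3.5554 0.3148
64.8878 46.5892 23.2061 6.5149 0.6319 0.0000
72.0293 56.4823 34.9452 11.8294 1.2683 0.0000 0.0000
78.0969 64.8878 46.5892 21.2404 2.5458 0.0000 0.0000 0.0000
83.2521 72.0293 56.4823 34.9452 5.1100 0.0000 0.0000 0.0000 0.0000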